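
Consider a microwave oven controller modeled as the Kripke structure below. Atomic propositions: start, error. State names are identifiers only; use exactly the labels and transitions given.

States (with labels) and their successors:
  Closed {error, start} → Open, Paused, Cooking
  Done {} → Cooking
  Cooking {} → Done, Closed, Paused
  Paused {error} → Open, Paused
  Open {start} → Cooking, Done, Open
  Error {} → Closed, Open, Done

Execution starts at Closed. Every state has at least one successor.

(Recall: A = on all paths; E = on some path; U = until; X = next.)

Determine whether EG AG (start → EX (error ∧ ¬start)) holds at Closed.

No

States satisfying AG (start → EX (error ∧ ¬start)): ∅.
States satisfying EG AG (start → EX (error ∧ ¬start)): ∅.
No suitable path/successor from Closed witnesses the formula.
Closed ∉ Sat(EG AG (start → EX (error ∧ ¬start))).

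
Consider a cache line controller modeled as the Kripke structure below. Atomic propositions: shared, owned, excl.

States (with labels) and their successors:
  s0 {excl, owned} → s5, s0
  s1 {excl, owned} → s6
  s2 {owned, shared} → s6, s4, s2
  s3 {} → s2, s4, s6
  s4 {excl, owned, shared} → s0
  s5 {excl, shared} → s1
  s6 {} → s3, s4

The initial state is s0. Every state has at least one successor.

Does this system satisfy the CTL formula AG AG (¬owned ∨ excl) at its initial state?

No

States satisfying AG (¬owned ∨ excl): ∅.
States satisfying AG AG (¬owned ∨ excl): ∅.
s0 is reachable from s0 and violates AG (¬owned ∨ excl), so AG fails at s0.
s0 ∉ Sat(AG AG (¬owned ∨ excl)).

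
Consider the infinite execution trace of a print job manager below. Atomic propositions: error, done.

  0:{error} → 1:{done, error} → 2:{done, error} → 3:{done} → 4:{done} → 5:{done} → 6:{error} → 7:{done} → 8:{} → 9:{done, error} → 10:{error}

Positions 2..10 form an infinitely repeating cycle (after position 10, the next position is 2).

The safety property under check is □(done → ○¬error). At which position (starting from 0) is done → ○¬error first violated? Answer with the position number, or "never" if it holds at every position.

Check done → ○¬error at each position in order: 0 ✓.
At position 1 the labels are {done, error} and the next position 2 has {done, error}, so done → ○¬error is false there. This is the first violation.

1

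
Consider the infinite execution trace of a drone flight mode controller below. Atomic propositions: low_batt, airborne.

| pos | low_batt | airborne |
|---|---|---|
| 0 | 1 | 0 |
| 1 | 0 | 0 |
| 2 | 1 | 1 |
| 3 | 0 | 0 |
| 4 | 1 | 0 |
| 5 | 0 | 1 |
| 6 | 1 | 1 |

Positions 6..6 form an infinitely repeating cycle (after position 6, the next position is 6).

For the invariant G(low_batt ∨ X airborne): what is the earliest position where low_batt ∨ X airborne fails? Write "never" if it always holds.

Check low_batt ∨ X airborne at each position in order: 0 ✓, 1 ✓, 2 ✓.
At position 3 the labels are {} and the next position 4 has {low_batt}, so low_batt ∨ X airborne is false there. This is the first violation.

3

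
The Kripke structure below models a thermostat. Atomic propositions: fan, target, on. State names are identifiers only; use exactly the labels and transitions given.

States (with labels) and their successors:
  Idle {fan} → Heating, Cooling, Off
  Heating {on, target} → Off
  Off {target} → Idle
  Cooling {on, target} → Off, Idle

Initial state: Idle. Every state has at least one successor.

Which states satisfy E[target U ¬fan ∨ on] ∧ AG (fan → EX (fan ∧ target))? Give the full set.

none

States satisfying target: {Heating, Off, Cooling}.
States satisfying ¬fan ∨ on: {Heating, Off, Cooling}.
States satisfying E[target U ¬fan ∨ on]: {Heating, Off, Cooling}.
States satisfying fan → EX (fan ∧ target): {Heating, Off, Cooling}.
States satisfying AG (fan → EX (fan ∧ target)): ∅.
States satisfying E[target U ¬fan ∨ on] ∧ AG (fan → EX (fan ∧ target)): ∅.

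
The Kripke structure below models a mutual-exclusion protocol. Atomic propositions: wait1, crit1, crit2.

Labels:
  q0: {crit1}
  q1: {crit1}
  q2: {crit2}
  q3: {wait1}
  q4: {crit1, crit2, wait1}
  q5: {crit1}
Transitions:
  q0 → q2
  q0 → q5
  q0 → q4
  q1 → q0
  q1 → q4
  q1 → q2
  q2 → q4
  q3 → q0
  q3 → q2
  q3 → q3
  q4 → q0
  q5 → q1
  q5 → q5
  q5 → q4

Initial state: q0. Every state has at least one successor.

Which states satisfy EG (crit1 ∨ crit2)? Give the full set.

{q0, q1, q2, q4, q5}

States satisfying crit1 ∨ crit2: {q0, q1, q2, q4, q5}.
States satisfying EG (crit1 ∨ crit2): {q0, q1, q2, q4, q5}.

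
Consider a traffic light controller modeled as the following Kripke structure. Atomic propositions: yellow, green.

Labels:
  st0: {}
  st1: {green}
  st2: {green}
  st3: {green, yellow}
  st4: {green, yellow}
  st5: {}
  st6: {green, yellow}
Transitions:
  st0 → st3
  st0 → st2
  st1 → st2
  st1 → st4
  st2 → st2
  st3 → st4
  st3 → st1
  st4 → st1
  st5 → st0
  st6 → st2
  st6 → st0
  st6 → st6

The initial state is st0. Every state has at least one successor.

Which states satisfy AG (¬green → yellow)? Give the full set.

States satisfying ¬green → yellow: {st1, st2, st3, st4, st6}.
States satisfying AG (¬green → yellow): {st1, st2, st3, st4}.

{st1, st2, st3, st4}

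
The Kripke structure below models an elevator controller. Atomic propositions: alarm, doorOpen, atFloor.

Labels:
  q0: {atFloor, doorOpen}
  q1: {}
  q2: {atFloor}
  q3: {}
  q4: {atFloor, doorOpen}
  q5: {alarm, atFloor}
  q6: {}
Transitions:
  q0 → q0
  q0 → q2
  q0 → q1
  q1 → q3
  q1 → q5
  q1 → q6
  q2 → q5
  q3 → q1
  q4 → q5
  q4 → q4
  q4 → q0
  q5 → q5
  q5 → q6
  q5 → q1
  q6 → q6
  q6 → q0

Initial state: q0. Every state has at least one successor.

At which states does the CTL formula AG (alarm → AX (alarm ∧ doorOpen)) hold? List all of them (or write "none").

none

States satisfying alarm → AX (alarm ∧ doorOpen): {q0, q1, q2, q3, q4, q6}.
States satisfying AG (alarm → AX (alarm ∧ doorOpen)): ∅.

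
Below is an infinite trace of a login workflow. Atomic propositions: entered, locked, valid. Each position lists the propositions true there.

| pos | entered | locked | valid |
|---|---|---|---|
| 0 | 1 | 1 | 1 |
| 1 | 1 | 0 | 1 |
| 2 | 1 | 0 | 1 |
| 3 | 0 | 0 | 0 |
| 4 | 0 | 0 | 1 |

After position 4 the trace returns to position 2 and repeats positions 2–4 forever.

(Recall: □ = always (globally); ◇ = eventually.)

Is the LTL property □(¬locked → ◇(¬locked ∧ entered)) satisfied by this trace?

¬locked → ◇(¬locked ∧ entered) holds at every position 0..4, and those are all positions ever visited, so □(¬locked → ◇(¬locked ∧ entered)) holds.
Positions where ¬locked holds: 1, 2, 3, 4.
Check ◇(¬locked ∧ entered) at each: 1→ok, 2→ok, 3→ok, 4→ok.

Holds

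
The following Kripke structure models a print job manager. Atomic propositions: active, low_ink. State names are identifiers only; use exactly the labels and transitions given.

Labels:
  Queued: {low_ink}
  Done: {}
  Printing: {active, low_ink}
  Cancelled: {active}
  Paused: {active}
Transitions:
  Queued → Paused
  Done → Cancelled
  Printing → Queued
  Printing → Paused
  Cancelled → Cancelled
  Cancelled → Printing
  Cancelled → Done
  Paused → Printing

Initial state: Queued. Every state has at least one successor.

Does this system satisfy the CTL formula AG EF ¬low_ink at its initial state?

Yes

States satisfying EF ¬low_ink: {Queued, Done, Printing, Cancelled, Paused}.
States satisfying AG EF ¬low_ink: {Queued, Done, Printing, Cancelled, Paused}.
Every state reachable from Queued satisfies EF ¬low_ink.
Queued ∈ Sat(AG EF ¬low_ink).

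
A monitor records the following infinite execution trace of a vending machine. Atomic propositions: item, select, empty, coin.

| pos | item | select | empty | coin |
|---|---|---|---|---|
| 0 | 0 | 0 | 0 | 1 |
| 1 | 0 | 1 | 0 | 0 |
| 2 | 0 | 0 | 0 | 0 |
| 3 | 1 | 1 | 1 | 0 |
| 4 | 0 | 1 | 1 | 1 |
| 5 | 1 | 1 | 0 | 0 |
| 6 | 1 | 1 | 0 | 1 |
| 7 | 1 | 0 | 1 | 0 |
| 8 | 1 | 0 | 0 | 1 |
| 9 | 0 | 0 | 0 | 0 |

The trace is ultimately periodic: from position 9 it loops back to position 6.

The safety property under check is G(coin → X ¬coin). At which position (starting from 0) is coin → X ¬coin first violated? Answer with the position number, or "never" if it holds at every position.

coin → X ¬coin holds at every position 0..9, and those are all the positions the trace ever visits, so the invariant G(coin → X ¬coin) is never violated.

never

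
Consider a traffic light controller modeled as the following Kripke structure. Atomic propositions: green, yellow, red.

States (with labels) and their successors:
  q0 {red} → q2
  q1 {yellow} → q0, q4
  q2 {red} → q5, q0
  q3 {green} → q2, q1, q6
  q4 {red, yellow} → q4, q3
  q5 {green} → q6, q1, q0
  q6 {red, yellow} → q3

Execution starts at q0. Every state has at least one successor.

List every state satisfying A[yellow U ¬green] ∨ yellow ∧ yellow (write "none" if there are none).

States satisfying yellow: {q1, q4, q6}.
States satisfying ¬green: {q0, q1, q2, q4, q6}.
States satisfying A[yellow U ¬green]: {q0, q1, q2, q4, q6}.
States satisfying yellow ∧ yellow: {q1, q4, q6}.
States satisfying A[yellow U ¬green] ∨ yellow ∧ yellow: {q0, q1, q2, q4, q6}.

{q0, q1, q2, q4, q6}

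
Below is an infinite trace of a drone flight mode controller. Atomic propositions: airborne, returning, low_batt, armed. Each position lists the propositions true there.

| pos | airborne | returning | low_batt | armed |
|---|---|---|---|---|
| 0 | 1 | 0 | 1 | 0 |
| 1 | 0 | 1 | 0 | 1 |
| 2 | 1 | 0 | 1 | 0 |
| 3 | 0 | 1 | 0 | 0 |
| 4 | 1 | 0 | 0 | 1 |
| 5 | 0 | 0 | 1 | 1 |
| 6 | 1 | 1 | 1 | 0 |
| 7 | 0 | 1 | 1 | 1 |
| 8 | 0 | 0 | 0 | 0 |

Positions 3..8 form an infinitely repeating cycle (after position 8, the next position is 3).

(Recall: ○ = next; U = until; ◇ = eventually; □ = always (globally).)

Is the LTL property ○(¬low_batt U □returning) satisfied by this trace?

The position after 0 is 1; ¬low_batt U □returning is false there.

Does not hold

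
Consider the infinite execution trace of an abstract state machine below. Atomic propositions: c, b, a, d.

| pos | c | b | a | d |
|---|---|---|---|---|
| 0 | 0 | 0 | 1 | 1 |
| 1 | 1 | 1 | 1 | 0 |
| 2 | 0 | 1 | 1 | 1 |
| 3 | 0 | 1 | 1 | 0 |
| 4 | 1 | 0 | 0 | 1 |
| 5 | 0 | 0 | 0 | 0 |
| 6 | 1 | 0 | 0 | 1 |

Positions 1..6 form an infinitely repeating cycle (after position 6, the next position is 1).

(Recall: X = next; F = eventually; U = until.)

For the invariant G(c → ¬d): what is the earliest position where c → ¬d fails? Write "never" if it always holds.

Check c → ¬d at each position in order: 0 ✓, 1 ✓, 2 ✓, 3 ✓.
At position 4 the labels are {c, d}, so c → ¬d is false there. This is the first violation.

4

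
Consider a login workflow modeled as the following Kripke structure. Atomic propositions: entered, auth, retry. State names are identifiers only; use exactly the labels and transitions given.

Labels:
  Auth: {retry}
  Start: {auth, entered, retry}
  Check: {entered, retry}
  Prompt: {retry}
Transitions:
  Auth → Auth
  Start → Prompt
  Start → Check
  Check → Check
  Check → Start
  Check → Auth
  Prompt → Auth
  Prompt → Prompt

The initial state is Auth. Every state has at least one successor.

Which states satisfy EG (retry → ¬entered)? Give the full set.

States satisfying retry → ¬entered: {Auth, Prompt}.
States satisfying EG (retry → ¬entered): {Auth, Prompt}.

{Auth, Prompt}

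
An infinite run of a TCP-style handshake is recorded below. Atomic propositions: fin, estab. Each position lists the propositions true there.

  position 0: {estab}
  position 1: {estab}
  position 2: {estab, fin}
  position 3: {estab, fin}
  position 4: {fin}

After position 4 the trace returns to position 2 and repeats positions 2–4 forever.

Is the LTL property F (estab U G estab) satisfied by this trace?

estab U G estab is false at every position 0..4, so it never becomes true and F (estab U G estab) fails.

Does not hold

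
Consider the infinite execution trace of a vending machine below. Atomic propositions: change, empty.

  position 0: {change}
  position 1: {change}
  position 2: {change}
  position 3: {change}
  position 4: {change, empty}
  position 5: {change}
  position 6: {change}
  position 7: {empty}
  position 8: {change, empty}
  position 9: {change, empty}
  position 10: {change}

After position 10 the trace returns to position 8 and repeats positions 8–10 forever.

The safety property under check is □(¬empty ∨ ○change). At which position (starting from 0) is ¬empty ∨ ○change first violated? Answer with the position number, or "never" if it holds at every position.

never

¬empty ∨ ○change holds at every position 0..10, and those are all the positions the trace ever visits, so the invariant □(¬empty ∨ ○change) is never violated.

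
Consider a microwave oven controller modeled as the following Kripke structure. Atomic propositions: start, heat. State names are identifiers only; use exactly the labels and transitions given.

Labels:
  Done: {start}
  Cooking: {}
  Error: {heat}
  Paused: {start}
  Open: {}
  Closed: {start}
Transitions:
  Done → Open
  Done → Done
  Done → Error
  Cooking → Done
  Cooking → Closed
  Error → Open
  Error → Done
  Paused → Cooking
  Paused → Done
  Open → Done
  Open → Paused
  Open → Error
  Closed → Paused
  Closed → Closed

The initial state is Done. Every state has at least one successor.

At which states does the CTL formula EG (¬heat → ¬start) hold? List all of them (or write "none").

{Error, Open}

States satisfying ¬heat → ¬start: {Cooking, Error, Open}.
States satisfying EG (¬heat → ¬start): {Error, Open}.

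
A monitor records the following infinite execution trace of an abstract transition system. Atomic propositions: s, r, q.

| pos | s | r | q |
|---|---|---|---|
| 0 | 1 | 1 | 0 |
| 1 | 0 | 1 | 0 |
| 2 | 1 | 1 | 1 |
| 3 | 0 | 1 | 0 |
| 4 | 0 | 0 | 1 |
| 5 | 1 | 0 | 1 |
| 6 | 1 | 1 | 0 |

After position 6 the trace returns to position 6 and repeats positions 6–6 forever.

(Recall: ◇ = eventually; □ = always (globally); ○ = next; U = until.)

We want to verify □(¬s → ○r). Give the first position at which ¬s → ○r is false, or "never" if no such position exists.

Check ¬s → ○r at each position in order: 0 ✓, 1 ✓, 2 ✓.
At position 3 the labels are {r} and the next position 4 has {q}, so ¬s → ○r is false there. This is the first violation.

3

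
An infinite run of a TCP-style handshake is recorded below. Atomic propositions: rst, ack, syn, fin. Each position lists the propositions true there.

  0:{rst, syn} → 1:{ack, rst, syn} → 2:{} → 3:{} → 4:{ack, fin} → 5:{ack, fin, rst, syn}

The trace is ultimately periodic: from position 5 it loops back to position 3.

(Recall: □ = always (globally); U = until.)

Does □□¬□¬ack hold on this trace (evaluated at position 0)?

□¬□¬ack holds at every position 0..5, and those are all positions ever visited, so □□¬□¬ack holds.

Yes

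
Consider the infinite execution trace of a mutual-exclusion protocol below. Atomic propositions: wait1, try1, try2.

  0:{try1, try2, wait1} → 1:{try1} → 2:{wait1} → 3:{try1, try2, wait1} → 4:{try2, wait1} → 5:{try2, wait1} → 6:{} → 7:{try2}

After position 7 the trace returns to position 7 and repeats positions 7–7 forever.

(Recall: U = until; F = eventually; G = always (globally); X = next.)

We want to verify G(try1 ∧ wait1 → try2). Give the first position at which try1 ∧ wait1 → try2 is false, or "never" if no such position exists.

try1 ∧ wait1 → try2 holds at every position 0..7, and those are all the positions the trace ever visits, so the invariant G(try1 ∧ wait1 → try2) is never violated.

never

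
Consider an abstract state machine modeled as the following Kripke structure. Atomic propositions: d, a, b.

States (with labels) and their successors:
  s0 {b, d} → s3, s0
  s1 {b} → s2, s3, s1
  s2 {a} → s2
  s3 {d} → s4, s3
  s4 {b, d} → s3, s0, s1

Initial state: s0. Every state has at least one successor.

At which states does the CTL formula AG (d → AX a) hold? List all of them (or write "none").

{s2}

States satisfying d → AX a: {s1, s2}.
States satisfying AG (d → AX a): {s2}.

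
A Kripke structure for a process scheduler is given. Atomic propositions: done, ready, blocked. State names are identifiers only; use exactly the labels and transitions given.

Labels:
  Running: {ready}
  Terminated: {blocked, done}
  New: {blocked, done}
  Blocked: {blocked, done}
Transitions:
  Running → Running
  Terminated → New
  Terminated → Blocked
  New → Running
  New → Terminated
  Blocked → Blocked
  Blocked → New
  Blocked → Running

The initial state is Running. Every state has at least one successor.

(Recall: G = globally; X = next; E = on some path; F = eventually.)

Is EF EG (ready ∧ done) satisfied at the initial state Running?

No

States satisfying EG (ready ∧ done): ∅.
States satisfying EF EG (ready ∧ done): ∅.
No suitable path/successor from Running witnesses the formula.
Running ∉ Sat(EF EG (ready ∧ done)).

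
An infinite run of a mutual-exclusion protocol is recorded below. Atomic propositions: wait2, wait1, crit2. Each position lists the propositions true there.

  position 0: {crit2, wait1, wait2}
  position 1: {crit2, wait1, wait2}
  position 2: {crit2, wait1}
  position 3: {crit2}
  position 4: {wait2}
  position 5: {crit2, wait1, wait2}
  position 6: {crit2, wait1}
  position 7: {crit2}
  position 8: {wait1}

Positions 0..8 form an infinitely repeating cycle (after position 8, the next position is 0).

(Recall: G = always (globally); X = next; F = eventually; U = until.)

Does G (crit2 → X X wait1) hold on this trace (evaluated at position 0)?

crit2 → X X wait1 must hold at every position from 0 onward. It fails at position 1, so G (crit2 → X X wait1) is false.
Positions where crit2 holds: 0, 1, 2, 3, 5, 6, 7.
Check X X wait1 at each: 0→ok, 1→fails, 2→fails, 3→ok, 5→fails, 6→ok, 7→ok.

No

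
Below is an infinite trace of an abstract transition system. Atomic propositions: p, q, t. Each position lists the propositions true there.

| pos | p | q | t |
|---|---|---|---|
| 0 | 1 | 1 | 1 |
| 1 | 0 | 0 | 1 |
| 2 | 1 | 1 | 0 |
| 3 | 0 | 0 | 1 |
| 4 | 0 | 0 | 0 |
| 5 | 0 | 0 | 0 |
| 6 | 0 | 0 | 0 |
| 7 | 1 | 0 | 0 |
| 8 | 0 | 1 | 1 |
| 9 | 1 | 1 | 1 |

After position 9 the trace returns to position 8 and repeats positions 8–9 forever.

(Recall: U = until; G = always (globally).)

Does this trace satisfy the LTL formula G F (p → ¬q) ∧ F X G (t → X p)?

No

F (p → ¬q) holds at every position 0..9, and those are all positions ever visited, so G F (p → ¬q) holds.
X G (t → X p) is false at every position 0..9, so it never becomes true and F X G (t → X p) fails.
At position 0: G F (p → ¬q) is true; F X G (t → X p) is false; so G F (p → ¬q) ∧ F X G (t → X p) is false.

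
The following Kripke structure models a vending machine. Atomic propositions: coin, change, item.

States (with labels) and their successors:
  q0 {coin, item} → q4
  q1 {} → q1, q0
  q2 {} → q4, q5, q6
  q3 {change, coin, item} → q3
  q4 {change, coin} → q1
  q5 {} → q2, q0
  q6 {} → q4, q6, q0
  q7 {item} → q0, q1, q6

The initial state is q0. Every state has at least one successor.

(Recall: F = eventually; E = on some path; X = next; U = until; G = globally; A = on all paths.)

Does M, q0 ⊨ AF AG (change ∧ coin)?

Violated

States satisfying AG (change ∧ coin): {q3}.
States satisfying AF AG (change ∧ coin): {q3}.
There is a path from q0 along which AG (change ∧ coin) never holds.
q0 ∉ Sat(AF AG (change ∧ coin)).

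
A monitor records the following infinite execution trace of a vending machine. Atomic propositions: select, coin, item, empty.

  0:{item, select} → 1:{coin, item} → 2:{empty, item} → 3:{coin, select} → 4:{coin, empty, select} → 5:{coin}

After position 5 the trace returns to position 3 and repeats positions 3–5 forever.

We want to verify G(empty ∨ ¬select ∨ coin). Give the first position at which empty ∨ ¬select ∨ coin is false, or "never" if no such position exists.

0

At position 0 the labels are {item, select}, so empty ∨ ¬select ∨ coin is false there. This is the first violation.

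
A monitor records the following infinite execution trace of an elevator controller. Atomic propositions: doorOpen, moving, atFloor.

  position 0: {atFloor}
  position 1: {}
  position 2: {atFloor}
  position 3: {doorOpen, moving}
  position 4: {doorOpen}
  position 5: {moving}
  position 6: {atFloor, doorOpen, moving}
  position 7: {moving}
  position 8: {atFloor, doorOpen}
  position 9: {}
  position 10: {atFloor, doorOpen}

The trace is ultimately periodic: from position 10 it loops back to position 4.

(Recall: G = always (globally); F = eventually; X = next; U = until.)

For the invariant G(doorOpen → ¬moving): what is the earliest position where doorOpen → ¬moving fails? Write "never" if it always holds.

3

Check doorOpen → ¬moving at each position in order: 0 ✓, 1 ✓, 2 ✓.
At position 3 the labels are {doorOpen, moving}, so doorOpen → ¬moving is false there. This is the first violation.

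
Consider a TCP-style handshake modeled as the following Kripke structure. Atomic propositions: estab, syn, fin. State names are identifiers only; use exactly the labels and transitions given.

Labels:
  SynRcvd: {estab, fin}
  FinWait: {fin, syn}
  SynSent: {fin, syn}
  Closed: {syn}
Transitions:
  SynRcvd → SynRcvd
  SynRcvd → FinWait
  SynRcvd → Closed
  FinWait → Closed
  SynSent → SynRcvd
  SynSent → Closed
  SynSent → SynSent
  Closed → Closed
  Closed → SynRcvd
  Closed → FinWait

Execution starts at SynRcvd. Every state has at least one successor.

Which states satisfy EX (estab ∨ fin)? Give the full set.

States satisfying estab ∨ fin: {SynRcvd, FinWait, SynSent}.
States satisfying EX (estab ∨ fin): {SynRcvd, SynSent, Closed}.

{SynRcvd, SynSent, Closed}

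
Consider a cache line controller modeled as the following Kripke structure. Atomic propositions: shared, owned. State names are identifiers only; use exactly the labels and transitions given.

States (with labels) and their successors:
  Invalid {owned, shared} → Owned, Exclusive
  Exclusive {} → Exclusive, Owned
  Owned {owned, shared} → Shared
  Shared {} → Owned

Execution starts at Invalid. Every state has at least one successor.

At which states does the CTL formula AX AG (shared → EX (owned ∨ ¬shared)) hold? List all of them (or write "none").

States satisfying AG (shared → EX (owned ∨ ¬shared)): {Invalid, Exclusive, Owned, Shared}.
States satisfying AX AG (shared → EX (owned ∨ ¬shared)): {Invalid, Exclusive, Owned, Shared}.

{Invalid, Exclusive, Owned, Shared}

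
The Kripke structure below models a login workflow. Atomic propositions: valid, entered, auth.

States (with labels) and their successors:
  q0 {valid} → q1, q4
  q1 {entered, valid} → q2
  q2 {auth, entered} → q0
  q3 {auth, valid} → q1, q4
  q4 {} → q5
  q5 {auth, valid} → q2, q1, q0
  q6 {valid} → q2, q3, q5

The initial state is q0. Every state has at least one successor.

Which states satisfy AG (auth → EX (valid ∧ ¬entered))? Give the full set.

States satisfying auth → EX (valid ∧ ¬entered): {q0, q1, q2, q4, q5, q6}.
States satisfying AG (auth → EX (valid ∧ ¬entered)): {q0, q1, q2, q4, q5}.

{q0, q1, q2, q4, q5}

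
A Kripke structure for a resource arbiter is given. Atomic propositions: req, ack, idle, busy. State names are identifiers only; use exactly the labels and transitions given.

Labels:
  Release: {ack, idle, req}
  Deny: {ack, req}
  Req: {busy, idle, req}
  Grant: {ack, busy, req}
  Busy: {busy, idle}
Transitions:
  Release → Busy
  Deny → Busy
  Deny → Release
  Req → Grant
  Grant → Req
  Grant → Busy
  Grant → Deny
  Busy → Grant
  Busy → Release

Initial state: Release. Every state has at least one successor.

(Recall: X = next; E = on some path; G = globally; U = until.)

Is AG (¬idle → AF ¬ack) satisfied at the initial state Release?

Yes

States satisfying ¬idle → AF ¬ack: {Release, Deny, Req, Grant, Busy}.
States satisfying AG (¬idle → AF ¬ack): {Release, Deny, Req, Grant, Busy}.
Every state reachable from Release satisfies ¬idle → AF ¬ack.
Release ∈ Sat(AG (¬idle → AF ¬ack)).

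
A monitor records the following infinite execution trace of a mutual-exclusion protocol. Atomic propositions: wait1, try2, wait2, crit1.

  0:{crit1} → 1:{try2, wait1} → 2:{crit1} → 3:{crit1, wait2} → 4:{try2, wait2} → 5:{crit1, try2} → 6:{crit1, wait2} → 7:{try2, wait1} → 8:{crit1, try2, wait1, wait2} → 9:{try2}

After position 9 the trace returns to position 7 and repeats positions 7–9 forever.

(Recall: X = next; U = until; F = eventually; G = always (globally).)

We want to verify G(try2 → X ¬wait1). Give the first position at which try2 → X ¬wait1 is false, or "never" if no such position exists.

7

Check try2 → X ¬wait1 at each position in order: 0 ✓, 1 ✓, 2 ✓, 3 ✓, 4 ✓, 5 ✓, 6 ✓.
At position 7 the labels are {try2, wait1} and the next position 8 has {crit1, try2, wait1, wait2}, so try2 → X ¬wait1 is false there. This is the first violation.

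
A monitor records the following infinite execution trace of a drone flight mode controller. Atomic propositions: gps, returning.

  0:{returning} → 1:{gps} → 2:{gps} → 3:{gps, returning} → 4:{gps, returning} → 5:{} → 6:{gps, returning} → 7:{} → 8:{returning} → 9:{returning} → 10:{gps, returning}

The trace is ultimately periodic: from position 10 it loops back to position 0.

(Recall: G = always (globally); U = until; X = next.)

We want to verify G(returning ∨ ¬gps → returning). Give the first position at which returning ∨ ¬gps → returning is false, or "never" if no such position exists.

Check returning ∨ ¬gps → returning at each position in order: 0 ✓, 1 ✓, 2 ✓, 3 ✓, 4 ✓.
At position 5 the labels are {}, so returning ∨ ¬gps → returning is false there. This is the first violation.

5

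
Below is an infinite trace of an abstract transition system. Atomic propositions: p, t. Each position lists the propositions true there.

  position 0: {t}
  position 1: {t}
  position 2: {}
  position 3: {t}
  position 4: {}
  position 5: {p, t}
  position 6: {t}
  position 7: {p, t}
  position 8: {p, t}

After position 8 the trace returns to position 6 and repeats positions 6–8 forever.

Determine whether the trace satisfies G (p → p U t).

Yes

p → p U t holds at every position 0..8, and those are all positions ever visited, so G (p → p U t) holds.
Positions where p holds: 5, 7, 8.
Check p U t at each: 5→ok, 7→ok, 8→ok.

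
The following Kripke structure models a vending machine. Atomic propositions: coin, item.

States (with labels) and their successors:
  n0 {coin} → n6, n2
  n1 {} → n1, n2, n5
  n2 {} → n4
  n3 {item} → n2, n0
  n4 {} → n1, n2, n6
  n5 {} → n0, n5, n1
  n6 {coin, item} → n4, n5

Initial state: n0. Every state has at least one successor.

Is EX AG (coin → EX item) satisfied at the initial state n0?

Violated

States satisfying AG (coin → EX item): ∅.
States satisfying EX AG (coin → EX item): ∅.
No suitable path/successor from n0 witnesses the formula.
n0 ∉ Sat(EX AG (coin → EX item)).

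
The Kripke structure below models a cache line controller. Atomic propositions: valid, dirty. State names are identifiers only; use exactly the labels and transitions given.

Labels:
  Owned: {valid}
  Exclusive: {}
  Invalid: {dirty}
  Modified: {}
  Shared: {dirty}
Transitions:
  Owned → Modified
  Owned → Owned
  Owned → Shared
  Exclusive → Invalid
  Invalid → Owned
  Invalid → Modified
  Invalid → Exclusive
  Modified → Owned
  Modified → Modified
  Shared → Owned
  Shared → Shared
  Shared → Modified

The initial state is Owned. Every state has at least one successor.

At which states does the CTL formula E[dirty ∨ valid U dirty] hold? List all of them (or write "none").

{Owned, Invalid, Shared}

States satisfying dirty ∨ valid: {Owned, Invalid, Shared}.
States satisfying dirty: {Invalid, Shared}.
States satisfying E[dirty ∨ valid U dirty]: {Owned, Invalid, Shared}.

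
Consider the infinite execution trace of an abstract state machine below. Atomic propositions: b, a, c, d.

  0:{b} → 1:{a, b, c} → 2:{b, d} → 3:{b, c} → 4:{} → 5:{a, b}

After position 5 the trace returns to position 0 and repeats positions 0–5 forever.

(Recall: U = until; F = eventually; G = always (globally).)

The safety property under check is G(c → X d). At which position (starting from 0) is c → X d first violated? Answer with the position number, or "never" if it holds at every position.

Check c → X d at each position in order: 0 ✓, 1 ✓, 2 ✓.
At position 3 the labels are {b, c} and the next position 4 has {}, so c → X d is false there. This is the first violation.

3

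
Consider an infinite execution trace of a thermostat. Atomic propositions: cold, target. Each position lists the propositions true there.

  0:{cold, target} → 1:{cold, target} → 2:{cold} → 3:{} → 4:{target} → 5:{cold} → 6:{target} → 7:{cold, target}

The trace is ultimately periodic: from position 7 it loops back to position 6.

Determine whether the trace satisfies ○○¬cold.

Violated

The position after 0 is 1; ○¬cold is false there.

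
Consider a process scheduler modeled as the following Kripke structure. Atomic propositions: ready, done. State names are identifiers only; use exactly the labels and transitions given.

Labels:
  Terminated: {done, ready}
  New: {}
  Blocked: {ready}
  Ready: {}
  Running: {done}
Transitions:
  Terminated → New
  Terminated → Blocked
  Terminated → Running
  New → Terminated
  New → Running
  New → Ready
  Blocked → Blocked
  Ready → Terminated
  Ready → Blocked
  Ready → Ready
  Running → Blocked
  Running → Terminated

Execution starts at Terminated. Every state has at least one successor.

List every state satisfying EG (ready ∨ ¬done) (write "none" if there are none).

{Terminated, New, Blocked, Ready}

States satisfying ready ∨ ¬done: {Terminated, New, Blocked, Ready}.
States satisfying EG (ready ∨ ¬done): {Terminated, New, Blocked, Ready}.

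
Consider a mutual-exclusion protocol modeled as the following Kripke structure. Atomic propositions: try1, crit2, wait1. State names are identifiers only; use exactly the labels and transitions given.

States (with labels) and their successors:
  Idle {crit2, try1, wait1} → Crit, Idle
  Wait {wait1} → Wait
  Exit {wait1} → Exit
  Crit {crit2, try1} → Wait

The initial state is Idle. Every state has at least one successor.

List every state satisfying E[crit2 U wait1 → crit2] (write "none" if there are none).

{Idle, Crit}

States satisfying crit2: {Idle, Crit}.
States satisfying wait1 → crit2: {Idle, Crit}.
States satisfying E[crit2 U wait1 → crit2]: {Idle, Crit}.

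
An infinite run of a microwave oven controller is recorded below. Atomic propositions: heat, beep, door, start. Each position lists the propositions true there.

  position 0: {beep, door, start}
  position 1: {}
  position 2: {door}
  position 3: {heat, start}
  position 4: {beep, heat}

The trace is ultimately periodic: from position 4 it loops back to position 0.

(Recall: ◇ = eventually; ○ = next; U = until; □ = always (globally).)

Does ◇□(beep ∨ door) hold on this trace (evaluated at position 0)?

No

□(beep ∨ door) is false at every position 0..4, so it never becomes true and ◇□(beep ∨ door) fails.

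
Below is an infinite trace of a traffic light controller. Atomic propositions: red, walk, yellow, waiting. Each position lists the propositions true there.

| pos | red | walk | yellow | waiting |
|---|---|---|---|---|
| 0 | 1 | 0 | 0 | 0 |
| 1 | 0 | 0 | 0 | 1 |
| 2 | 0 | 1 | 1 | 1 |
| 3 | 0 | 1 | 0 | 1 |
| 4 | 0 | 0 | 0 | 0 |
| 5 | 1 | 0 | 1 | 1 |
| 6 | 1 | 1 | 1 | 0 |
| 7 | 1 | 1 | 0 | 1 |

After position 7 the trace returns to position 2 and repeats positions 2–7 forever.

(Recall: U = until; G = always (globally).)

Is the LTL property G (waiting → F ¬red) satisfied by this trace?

Satisfied

waiting → F ¬red holds at every position 0..7, and those are all positions ever visited, so G (waiting → F ¬red) holds.
Positions where waiting holds: 1, 2, 3, 5, 7.
Check F ¬red at each: 1→ok, 2→ok, 3→ok, 5→ok, 7→ok.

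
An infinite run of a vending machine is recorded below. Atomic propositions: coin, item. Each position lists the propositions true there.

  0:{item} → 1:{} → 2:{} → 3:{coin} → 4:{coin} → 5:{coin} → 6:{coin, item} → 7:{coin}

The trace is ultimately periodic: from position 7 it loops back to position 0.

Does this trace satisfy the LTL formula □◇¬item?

◇¬item holds at every position 0..7, and those are all positions ever visited, so □◇¬item holds.

Satisfied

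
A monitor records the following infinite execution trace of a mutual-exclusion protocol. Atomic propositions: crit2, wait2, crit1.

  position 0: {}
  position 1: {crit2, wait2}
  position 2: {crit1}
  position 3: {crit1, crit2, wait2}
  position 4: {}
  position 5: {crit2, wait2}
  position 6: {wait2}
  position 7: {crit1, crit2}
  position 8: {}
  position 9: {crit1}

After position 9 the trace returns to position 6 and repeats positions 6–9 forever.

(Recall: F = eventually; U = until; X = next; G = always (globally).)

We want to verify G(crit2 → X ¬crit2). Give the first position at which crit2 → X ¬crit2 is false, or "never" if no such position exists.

crit2 → X ¬crit2 holds at every position 0..9, and those are all the positions the trace ever visits, so the invariant G(crit2 → X ¬crit2) is never violated.

never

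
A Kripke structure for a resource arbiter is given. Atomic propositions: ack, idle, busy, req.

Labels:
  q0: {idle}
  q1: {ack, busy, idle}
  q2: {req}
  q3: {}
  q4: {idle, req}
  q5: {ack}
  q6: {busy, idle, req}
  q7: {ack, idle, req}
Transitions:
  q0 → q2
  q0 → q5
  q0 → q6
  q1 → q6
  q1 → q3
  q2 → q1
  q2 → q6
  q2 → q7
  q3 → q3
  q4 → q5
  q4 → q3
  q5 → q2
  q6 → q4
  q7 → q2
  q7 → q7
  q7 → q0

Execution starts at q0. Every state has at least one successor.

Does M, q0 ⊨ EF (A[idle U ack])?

States satisfying A[idle U ack]: {q1, q5, q7}.
States satisfying EF (A[idle U ack]): {q0, q1, q2, q4, q5, q6, q7}.
Some path from q0 reaches a state where A[idle U ack] holds.
q0 ∈ Sat(EF (A[idle U ack])).

Yes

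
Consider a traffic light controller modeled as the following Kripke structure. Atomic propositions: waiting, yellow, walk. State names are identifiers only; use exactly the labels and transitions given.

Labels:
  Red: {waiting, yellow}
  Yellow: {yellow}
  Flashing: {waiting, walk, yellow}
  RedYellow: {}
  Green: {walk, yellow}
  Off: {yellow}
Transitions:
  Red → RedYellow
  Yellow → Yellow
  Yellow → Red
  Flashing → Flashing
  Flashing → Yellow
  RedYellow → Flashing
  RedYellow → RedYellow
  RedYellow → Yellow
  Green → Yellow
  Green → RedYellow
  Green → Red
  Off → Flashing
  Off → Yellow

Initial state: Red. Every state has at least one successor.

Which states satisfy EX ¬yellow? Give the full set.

{Red, RedYellow, Green}

States satisfying ¬yellow: {RedYellow}.
States satisfying EX ¬yellow: {Red, RedYellow, Green}.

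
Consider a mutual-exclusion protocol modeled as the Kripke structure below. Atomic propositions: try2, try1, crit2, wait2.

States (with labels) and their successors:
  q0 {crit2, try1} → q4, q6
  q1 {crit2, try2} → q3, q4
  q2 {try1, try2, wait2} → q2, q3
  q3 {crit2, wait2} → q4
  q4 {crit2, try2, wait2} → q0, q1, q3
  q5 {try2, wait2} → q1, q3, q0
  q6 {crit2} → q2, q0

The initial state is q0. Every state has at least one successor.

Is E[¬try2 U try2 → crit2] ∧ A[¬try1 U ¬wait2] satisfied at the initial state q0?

States satisfying ¬try2: {q0, q3, q6}.
States satisfying try2 → crit2: {q0, q1, q3, q4, q6}.
States satisfying E[¬try2 U try2 → crit2]: {q0, q1, q3, q4, q6}.
States satisfying ¬try1: {q1, q3, q4, q5, q6}.
States satisfying ¬wait2: {q0, q1, q6}.
States satisfying A[¬try1 U ¬wait2]: {q0, q1, q6}.
States satisfying E[¬try2 U try2 → crit2] ∧ A[¬try1 U ¬wait2]: {q0, q1, q6}.
q0 ∈ Sat(E[¬try2 U try2 → crit2] ∧ A[¬try1 U ¬wait2]).

Satisfied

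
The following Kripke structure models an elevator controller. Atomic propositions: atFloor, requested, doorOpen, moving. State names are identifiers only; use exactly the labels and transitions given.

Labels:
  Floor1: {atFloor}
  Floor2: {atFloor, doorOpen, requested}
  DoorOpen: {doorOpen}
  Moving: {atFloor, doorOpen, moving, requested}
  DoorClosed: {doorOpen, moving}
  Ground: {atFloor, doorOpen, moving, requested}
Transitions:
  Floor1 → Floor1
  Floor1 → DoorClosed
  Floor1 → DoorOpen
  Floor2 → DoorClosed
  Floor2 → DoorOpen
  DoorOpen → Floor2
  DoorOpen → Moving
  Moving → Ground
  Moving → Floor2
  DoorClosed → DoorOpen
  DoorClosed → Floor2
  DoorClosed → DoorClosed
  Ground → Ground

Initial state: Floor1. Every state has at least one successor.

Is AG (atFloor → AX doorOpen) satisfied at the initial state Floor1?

Does not hold

States satisfying atFloor → AX doorOpen: {Floor2, DoorOpen, Moving, DoorClosed, Ground}.
States satisfying AG (atFloor → AX doorOpen): {Floor2, DoorOpen, Moving, DoorClosed, Ground}.
Floor1 is reachable from Floor1 and violates atFloor → AX doorOpen, so AG fails at Floor1.
Floor1 ∉ Sat(AG (atFloor → AX doorOpen)).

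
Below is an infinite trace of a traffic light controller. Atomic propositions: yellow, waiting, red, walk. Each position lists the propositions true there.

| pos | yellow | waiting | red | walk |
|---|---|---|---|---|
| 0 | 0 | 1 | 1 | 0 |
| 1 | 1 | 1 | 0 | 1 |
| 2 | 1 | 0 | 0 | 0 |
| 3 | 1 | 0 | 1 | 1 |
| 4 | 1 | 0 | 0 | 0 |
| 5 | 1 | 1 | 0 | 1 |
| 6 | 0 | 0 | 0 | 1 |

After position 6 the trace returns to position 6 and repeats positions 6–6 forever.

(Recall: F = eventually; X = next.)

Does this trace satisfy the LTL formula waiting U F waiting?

Yes

Walking from position 0: F waiting first holds at position 0, and waiting holds at every earlier position along the way, so waiting U F waiting holds.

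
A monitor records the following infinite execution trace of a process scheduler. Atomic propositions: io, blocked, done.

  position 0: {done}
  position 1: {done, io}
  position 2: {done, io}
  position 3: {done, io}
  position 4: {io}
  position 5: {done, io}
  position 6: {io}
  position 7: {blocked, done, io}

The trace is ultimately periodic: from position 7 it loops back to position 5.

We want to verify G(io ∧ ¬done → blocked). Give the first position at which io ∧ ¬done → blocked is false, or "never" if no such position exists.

Check io ∧ ¬done → blocked at each position in order: 0 ✓, 1 ✓, 2 ✓, 3 ✓.
At position 4 the labels are {io}, so io ∧ ¬done → blocked is false there. This is the first violation.

4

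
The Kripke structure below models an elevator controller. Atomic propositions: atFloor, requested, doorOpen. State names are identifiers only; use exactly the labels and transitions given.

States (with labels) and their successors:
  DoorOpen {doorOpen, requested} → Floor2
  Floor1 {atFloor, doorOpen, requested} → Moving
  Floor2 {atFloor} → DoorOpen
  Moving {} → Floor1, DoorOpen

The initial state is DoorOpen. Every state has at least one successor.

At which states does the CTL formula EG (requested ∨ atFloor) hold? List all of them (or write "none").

States satisfying requested ∨ atFloor: {DoorOpen, Floor1, Floor2}.
States satisfying EG (requested ∨ atFloor): {DoorOpen, Floor2}.

{DoorOpen, Floor2}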